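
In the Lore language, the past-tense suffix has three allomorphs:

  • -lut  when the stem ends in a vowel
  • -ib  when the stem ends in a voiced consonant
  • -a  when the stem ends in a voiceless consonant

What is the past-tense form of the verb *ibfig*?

ibfigib

Since the final sound of *ibfig* is /g/ (a voiced consonant), it takes -ib, giving *ibfigib*.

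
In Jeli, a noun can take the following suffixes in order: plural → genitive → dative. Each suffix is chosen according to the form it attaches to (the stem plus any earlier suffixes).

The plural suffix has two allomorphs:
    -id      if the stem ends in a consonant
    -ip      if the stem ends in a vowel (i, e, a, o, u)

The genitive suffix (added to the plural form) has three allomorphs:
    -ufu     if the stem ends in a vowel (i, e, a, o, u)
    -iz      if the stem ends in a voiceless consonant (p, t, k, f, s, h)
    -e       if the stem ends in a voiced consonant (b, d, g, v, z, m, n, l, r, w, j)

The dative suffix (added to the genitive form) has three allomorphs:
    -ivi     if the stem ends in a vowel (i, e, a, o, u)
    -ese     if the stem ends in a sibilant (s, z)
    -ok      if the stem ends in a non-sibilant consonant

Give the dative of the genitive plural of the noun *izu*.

izuipizese

*izu* — final sound /u/ (a vowel) → -ip → *izuip*.
The final sound of the plural form *izuip* is /p/, which is a voiceless consonant, so the genitive suffix is -iz, giving *izuipiz*.
The genitive form *izuipiz*: final sound = /z/, a sibilant → -ese → *izuipizese*.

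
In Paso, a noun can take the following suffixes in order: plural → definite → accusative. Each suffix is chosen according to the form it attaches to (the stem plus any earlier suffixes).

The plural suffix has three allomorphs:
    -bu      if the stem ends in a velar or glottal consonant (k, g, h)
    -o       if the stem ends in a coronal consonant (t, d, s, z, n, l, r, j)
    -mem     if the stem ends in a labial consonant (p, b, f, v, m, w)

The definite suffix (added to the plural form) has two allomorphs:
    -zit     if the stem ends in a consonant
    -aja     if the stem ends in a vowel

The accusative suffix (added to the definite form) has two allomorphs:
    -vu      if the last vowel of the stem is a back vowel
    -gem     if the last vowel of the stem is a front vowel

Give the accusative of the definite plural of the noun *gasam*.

Since the final consonant of *gasam* is /m/ (labial), it takes -mem, giving *gasammem*.
The plural form *gasammem* — final sound /m/ (a consonant) → -zit → *gasammemzit*.
The last vowel of the definite form *gasammemzit* is /i/, which is a front vowel, so the accusative suffix is -gem, giving *gasammemzitgem*.

gasammemzitgem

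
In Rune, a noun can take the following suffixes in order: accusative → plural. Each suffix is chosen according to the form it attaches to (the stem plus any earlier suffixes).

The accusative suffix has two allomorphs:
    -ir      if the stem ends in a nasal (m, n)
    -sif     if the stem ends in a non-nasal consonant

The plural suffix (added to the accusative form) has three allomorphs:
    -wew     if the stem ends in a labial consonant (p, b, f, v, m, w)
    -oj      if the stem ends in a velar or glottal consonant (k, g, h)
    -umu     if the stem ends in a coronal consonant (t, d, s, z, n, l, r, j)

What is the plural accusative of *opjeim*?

opjeimirumu

*opjeim* — final consonant /m/ (a nasal) → -ir → *opjeimir*.
The accusative form *opjeimir* — final consonant /r/ (coronal) → -umu → *opjeimirumu*.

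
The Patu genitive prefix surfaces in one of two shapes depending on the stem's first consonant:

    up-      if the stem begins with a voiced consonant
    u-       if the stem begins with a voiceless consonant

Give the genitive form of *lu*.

uplu

*lu* — first consonant /l/ (voiced) → up- → *uplu*.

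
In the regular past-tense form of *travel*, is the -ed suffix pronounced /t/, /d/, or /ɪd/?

/d/

The stem *travel* ends in a voiced sound other than /d/.
The -ed suffix is realized as /ɪd/ after /t, d/; as /t/ after other voiceless consonants; and as /d/ after other voiced sounds.
So -ed on *travel* is pronounced /d/.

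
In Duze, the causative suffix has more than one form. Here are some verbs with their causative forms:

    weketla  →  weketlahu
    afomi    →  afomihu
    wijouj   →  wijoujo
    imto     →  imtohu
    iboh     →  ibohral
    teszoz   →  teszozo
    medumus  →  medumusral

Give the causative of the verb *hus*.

husral

The suffix is conditioned by the final sound: -ral when the stem ends in a voiceless consonant (*iboh*, *medumus*); -o when the stem ends in a voiced consonant (*wijouj*, *teszoz*); -hu when the stem ends in a vowel (*weketla*, *afomi*, *imto*).
Since the final sound of *hus* is /s/ (a voiceless consonant), it takes -ral, giving *husral*.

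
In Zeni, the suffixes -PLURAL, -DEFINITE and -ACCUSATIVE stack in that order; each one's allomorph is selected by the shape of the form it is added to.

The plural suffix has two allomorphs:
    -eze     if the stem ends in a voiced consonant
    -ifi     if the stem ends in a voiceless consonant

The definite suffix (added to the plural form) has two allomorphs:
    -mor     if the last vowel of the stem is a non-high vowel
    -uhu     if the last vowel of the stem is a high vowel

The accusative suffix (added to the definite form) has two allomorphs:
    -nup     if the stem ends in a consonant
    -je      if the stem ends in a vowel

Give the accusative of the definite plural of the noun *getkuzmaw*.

getkuzmawezemornup

*getkuzmaw*: final consonant = /w/, voiced → -eze → *getkuzmaweze*.
Since the last vowel of the plural form *getkuzmaweze* is /e/ (a non-high vowel), it takes -mor, giving *getkuzmawezemor*.
Since the final sound of the definite form *getkuzmawezemor* is /r/ (a consonant), it takes -nup, giving *getkuzmawezemornup*.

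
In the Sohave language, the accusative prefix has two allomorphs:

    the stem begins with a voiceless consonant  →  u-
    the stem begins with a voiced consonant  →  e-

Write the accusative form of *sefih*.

usefih

*sefih*: first consonant = /s/, voiceless → u- → *usefih*.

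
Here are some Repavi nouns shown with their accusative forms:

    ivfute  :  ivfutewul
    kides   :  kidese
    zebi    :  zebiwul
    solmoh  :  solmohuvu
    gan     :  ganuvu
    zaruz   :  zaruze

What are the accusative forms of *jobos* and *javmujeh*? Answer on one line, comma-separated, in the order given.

The alternation tracks the final sound of the stem — -e when the stem ends in a sibilant (*kides*, *zaruz*); -uvu when the stem ends in a non-sibilant consonant (*solmoh*, *gan*); -wul when the stem ends in a vowel (*ivfute*, *zebi*).
Since the final sound of *jobos* is /s/ (a sibilant), it takes -e, giving *jobose*.
The final sound of *javmujeh* is /h/, which is a non-sibilant consonant, so the suffix is -uvu, giving *javmujehuvu*.

jobose, javmujehuvu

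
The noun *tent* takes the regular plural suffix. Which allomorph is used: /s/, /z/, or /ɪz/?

/s/

The stem *tent* ends in a voiceless non-sibilant consonant.
The plural suffix surfaces as /ɪz/ after sibilants, /s/ after other voiceless consonants, and /z/ after other voiced sounds.
So the plural -s on *tent* is pronounced /s/.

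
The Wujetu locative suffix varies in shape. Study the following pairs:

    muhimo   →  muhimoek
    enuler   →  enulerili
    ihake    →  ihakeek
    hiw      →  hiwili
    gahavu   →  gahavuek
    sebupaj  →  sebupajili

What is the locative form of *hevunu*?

hevunuek

Looking at the final sound of each stem: -ili when the stem ends in a consonant (*enuler*, *hiw*, *sebupaj*); -ek when the stem ends in a vowel (*muhimo*, *ihake*, *gahavu*).
The final sound of *hevunu* is /u/, which is a vowel, so the suffix is -ek, giving *hevunuek*.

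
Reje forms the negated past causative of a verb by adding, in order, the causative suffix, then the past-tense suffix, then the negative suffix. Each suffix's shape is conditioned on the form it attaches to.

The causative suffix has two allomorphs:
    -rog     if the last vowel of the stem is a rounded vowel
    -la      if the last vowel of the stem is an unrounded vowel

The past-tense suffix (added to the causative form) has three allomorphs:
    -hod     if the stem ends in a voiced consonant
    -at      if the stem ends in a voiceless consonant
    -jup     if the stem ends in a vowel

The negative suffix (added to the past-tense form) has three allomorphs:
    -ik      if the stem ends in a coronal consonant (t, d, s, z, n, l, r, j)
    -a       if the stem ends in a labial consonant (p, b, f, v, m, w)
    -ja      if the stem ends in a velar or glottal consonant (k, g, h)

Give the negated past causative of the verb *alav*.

alavlajupa

The last vowel of *alav* is /a/, which is an unrounded vowel, so the causative suffix is -la, giving *alavla*.
The causative form *alavla*: final sound = /a/, a vowel → -jup → *alavlajup*.
The past-tense form *alavlajup* — final consonant /p/ (labial) → -a → *alavlajupa*.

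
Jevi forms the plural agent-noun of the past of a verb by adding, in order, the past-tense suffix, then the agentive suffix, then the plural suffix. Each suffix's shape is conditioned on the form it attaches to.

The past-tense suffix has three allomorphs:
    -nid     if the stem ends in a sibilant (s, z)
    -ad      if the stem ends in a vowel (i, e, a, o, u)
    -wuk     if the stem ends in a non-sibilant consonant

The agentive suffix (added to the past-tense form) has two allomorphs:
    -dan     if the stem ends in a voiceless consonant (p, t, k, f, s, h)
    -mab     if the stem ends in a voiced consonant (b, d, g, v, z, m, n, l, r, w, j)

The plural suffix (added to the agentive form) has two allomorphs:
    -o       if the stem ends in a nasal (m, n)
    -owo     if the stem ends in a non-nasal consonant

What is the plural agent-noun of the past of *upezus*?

*upezus* — final sound /s/ (a sibilant) → -nid → *upezusnid*.
The past-tense form *upezusnid*: final consonant = /d/, voiced → -mab → *upezusnidmab*.
The final consonant of the agentive form *upezusnidmab* is /b/, which is non-nasal, so the plural suffix is -owo, giving *upezusnidmabowo*.

upezusnidmabowo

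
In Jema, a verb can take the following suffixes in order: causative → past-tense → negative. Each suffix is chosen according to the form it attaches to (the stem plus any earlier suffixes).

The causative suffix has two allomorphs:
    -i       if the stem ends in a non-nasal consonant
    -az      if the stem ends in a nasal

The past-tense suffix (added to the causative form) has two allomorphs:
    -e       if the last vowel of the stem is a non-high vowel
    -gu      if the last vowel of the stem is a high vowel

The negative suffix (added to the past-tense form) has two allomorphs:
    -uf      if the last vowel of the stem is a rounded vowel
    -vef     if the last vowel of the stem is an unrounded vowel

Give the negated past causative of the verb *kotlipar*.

*kotlipar*: final consonant = /r/, non-nasal → -i → *kotlipari*.
Since the last vowel of the causative form *kotlipari* is /i/ (a high vowel), it takes -gu, giving *kotliparigu*.
Since the last vowel of the past-tense form *kotliparigu* is /u/ (a rounded vowel), it takes -uf, giving *kotlipariguuf*.

kotlipariguuf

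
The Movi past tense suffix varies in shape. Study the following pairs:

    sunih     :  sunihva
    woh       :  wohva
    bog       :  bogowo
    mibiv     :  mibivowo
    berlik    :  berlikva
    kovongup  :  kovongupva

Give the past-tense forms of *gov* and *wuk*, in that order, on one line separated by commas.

govowo, wukva

The suffix is conditioned by the final consonant: -va when the stem ends in a voiceless consonant (*sunih*, *woh*, *berlik*, *kovongup*); -owo when the stem ends in a voiced consonant (*bog*, *mibiv*).
The final consonant of *gov* is /v/, which is voiced, so the suffix is -owo, giving *govowo*.
Since the final consonant of *wuk* is /k/ (voiceless), it takes -va, giving *wukva*.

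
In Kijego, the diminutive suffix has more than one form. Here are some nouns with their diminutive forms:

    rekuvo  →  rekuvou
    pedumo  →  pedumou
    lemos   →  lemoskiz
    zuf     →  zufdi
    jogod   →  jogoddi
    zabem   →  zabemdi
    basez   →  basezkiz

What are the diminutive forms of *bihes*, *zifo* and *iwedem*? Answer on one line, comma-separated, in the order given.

The pattern is sibilance of the final sound: -kiz when the stem ends in a sibilant (*lemos*, *basez*); -di when the stem ends in a non-sibilant consonant (*zuf*, *jogod*, *zabem*); -u when the stem ends in a vowel (*rekuvo*, *pedumo*).
Since the final sound of *bihes* is /s/ (a sibilant), it takes -kiz, giving *biheskiz*.
*zifo* — final sound /o/ (a vowel) → -u → *zifou*.
*iwedem*: final sound = /m/, a non-sibilant consonant → -di → *iwedemdi*.

biheskiz, zifou, iwedemdi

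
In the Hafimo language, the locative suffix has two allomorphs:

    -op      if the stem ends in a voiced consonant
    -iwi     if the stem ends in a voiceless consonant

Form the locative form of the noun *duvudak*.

*duvudak* — final consonant /k/ (voiceless) → -iwi → *duvudakiwi*.

duvudakiwi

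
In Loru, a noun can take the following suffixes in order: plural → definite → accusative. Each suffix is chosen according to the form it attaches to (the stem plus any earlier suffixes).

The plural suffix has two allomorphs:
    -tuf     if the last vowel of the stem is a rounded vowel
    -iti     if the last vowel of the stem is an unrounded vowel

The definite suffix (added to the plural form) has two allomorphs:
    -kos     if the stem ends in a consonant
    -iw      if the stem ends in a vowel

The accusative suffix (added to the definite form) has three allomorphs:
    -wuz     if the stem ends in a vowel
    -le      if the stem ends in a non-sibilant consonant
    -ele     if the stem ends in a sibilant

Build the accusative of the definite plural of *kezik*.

Since the last vowel of *kezik* is /i/ (an unrounded vowel), it takes -iti, giving *kezikiti*.
Since the final sound of the plural form *kezikiti* is /i/ (a vowel), it takes -iw, giving *kezikitiiw*.
Since the final sound of the definite form *kezikitiiw* is /w/ (a non-sibilant consonant), it takes -le, giving *kezikitiiwle*.

kezikitiiwle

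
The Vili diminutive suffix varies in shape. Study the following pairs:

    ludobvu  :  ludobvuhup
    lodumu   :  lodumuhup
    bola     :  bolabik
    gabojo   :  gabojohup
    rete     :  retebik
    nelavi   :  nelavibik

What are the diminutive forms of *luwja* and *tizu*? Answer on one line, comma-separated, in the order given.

Looking at the last vowel of each stem: -hup when the last vowel of the stem is a rounded vowel (*ludobvu*, *lodumu*, *gabojo*); -bik when the last vowel of the stem is an unrounded vowel (*bola*, *rete*, *nelavi*).
*luwja* — last vowel /a/ (an unrounded vowel) → -bik → *luwjabik*.
*tizu* — last vowel /u/ (a rounded vowel) → -hup → *tizuhup*.

luwjabik, tizuhup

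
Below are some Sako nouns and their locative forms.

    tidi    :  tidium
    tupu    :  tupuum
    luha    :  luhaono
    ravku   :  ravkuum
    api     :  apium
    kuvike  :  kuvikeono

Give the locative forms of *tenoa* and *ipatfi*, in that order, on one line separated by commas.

The suffix is conditioned by the last vowel: -um when the last vowel of the stem is a high vowel (*tidi*, *tupu*, *ravku*, *api*); -ono when the last vowel of the stem is a non-high vowel (*luha*, *kuvike*).
The last vowel of *tenoa* is /a/, which is a non-high vowel, so the suffix is -ono, giving *tenoaono*.
Since the last vowel of *ipatfi* is /i/ (a high vowel), it takes -um, giving *ipatfium*.

tenoaono, ipatfium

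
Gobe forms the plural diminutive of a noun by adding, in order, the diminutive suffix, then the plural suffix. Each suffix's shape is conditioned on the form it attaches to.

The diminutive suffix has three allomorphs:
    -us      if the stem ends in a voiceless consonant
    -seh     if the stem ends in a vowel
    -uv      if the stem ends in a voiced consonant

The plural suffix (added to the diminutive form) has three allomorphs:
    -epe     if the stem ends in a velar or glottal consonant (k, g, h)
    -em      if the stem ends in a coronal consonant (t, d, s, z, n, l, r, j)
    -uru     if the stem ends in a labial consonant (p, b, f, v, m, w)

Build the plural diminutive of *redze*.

Since the final sound of *redze* is /e/ (a vowel), it takes -seh, giving *redzeseh*.
The diminutive form *redzeseh*: final consonant = /h/, velar/glottal → -epe → *redzesehepe*.

redzesehepe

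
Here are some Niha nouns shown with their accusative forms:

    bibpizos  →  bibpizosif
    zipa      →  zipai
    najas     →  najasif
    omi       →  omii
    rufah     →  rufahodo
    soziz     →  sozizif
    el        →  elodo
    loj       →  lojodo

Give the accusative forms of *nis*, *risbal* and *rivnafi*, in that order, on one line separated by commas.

nisif, risbalodo, rivnafii

Looking at the final sound of each stem: -if when the stem ends in a sibilant (*bibpizos*, *najas*, *soziz*); -odo when the stem ends in a non-sibilant consonant (*rufah*, *el*, *loj*); -i when the stem ends in a vowel (*zipa*, *omi*).
Since the final sound of *nis* is /s/ (a sibilant), it takes -if, giving *nisif*.
Since the final sound of *risbal* is /l/ (a non-sibilant consonant), it takes -odo, giving *risbalodo*.
*rivnafi* — final sound /i/ (a vowel) → -i → *rivnafii*.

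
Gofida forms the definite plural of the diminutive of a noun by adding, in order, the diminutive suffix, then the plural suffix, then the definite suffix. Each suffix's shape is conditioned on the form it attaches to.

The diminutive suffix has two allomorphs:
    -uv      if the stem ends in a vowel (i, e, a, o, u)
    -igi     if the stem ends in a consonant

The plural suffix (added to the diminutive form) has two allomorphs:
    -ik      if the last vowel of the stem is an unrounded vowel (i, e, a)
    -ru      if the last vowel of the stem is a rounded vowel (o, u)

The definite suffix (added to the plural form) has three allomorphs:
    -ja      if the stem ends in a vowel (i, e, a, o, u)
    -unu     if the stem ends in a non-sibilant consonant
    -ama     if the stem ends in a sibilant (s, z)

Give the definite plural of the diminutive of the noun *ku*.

Since the final sound of *ku* is /u/ (a vowel), it takes -uv, giving *kuuv*.
The last vowel of the diminutive form *kuuv* is /u/, which is a rounded vowel, so the plural suffix is -ru, giving *kuuvru*.
The plural form *kuuvru* — final sound /u/ (a vowel) → -ja → *kuuvruja*.

kuuvruja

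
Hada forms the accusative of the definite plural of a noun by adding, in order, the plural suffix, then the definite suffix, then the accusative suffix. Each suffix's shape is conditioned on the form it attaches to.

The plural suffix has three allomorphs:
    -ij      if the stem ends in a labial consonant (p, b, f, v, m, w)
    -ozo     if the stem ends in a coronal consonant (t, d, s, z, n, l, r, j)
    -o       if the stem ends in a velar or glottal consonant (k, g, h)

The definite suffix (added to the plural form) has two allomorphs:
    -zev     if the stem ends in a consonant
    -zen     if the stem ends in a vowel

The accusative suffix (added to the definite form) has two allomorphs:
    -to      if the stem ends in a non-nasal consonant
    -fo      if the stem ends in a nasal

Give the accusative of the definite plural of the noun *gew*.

*gew*: final consonant = /w/, labial → -ij → *gewij*.
Since the final sound of the plural form *gewij* is /j/ (a consonant), it takes -zev, giving *gewijzev*.
Since the final consonant of the definite form *gewijzev* is /v/ (non-nasal), it takes -to, giving *gewijzevto*.

gewijzevto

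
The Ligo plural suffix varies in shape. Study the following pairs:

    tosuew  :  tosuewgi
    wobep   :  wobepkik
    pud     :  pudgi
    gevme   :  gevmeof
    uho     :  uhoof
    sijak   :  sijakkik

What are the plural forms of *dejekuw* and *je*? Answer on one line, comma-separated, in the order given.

The suffix is conditioned by the final sound: -kik when the stem ends in a voiceless consonant (*wobep*, *sijak*); -gi when the stem ends in a voiced consonant (*tosuew*, *pud*); -of when the stem ends in a vowel (*gevme*, *uho*).
The final sound of *dejekuw* is /w/, which is a voiced consonant, so the suffix is -gi, giving *dejekuwgi*.
The final sound of *je* is /e/, which is a vowel, so the suffix is -of, giving *jeof*.

dejekuwgi, jeof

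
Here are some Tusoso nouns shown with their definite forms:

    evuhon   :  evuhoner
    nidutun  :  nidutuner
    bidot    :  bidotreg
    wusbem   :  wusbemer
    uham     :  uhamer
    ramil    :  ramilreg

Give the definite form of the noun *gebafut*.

gebafutreg

The suffix is conditioned by the final consonant: -er when the stem ends in a nasal (*evuhon*, *nidutun*, *wusbem*, *uham*); -reg when the stem ends in a non-nasal consonant (*bidot*, *ramil*).
Since the final consonant of *gebafut* is /t/ (non-nasal), it takes -reg, giving *gebafutreg*.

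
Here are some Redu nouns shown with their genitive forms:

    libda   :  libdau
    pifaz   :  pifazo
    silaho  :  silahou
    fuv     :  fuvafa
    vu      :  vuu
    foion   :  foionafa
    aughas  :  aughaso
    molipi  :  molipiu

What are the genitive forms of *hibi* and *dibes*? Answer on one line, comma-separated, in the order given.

The pattern is sibilance of the final sound: -o when the stem ends in a sibilant (*pifaz*, *aughas*); -afa when the stem ends in a non-sibilant consonant (*fuv*, *foion*); -u when the stem ends in a vowel (*libda*, *silaho*, *vu*, *molipi*).
Since the final sound of *hibi* is /i/ (a vowel), it takes -u, giving *hibiu*.
*dibes*: final sound = /s/, a sibilant → -o → *dibeso*.

hibiu, dibeso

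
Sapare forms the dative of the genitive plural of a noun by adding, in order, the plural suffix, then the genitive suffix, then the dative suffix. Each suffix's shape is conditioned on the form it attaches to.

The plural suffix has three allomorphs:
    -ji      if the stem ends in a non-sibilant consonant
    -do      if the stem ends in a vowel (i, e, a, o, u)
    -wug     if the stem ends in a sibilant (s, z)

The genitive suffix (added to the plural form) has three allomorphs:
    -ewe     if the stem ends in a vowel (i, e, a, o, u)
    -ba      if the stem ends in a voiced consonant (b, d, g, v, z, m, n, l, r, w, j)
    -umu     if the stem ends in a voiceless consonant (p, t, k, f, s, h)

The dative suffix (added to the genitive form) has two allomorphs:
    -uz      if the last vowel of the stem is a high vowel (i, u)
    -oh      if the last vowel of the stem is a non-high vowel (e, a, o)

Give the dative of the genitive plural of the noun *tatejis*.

*tatejis*: final sound = /s/, a sibilant → -wug → *tatejiswug*.
The plural form *tatejiswug*: final sound = /g/, a voiced consonant → -ba → *tatejiswugba*.
Since the last vowel of the genitive form *tatejiswugba* is /a/ (a non-high vowel), it takes -oh, giving *tatejiswugbaoh*.

tatejiswugbaoh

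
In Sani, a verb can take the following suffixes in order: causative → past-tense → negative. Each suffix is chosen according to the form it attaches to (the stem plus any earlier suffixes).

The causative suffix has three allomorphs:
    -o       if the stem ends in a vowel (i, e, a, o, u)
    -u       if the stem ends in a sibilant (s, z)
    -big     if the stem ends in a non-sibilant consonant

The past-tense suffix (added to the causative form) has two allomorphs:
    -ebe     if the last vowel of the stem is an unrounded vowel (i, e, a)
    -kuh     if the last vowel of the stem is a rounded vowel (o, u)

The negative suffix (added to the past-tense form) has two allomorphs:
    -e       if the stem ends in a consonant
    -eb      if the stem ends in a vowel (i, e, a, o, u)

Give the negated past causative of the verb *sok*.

The final sound of *sok* is /k/, which is a non-sibilant consonant, so the causative suffix is -big, giving *sokbig*.
Since the last vowel of the causative form *sokbig* is /i/ (an unrounded vowel), it takes -ebe, giving *sokbigebe*.
Since the final sound of the past-tense form *sokbigebe* is /e/ (a vowel), it takes -eb, giving *sokbigebeeb*.

sokbigebeeb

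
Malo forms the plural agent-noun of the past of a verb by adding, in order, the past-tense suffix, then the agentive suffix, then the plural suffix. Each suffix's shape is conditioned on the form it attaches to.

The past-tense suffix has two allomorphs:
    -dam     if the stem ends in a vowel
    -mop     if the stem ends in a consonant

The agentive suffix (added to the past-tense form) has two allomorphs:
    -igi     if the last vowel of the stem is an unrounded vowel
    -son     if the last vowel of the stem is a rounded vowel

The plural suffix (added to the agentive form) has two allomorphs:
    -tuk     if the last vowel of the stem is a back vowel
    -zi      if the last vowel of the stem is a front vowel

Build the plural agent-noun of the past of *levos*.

levosmopsontuk

The final sound of *levos* is /s/, which is a consonant, so the past-tense suffix is -mop, giving *levosmop*.
The past-tense form *levosmop*: last vowel = /o/, a rounded vowel → -son → *levosmopson*.
The last vowel of the agentive form *levosmopson* is /o/, which is a back vowel, so the plural suffix is -tuk, giving *levosmopsontuk*.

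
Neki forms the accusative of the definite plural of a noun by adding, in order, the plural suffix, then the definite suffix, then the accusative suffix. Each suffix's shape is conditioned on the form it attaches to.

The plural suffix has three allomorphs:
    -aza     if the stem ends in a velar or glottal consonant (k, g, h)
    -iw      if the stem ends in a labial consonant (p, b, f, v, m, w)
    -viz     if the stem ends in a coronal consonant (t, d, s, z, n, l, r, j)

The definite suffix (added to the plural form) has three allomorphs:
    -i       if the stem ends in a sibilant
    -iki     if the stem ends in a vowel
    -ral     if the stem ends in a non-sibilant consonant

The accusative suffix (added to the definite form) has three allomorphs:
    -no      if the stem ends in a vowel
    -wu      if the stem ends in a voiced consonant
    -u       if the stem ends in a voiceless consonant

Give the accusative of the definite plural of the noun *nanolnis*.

*nanolnis*: final consonant = /s/, coronal → -viz → *nanolnisviz*.
The plural form *nanolnisviz*: final sound = /z/, a sibilant → -i → *nanolnisvizi*.
Since the final sound of the definite form *nanolnisvizi* is /i/ (a vowel), it takes -no, giving *nanolnisvizino*.

nanolnisvizino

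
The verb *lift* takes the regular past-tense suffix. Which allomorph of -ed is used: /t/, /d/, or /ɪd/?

/ɪd/

The stem *lift* ends in /t/ or /d/.
The -ed suffix is realized as /ɪd/ after /t, d/; as /t/ after other voiceless consonants; and as /d/ after other voiced sounds.
So -ed on *lift* is pronounced /ɪd/.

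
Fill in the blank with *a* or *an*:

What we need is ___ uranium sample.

a

The indefinite article is chosen by the initial *sound* of the following word, not its spelling.
*uranium* begins with the sound /jʊ/ (u pronounced /jʊ/) — a consonant sound.
So the article is *a*: What we need is a uranium sample.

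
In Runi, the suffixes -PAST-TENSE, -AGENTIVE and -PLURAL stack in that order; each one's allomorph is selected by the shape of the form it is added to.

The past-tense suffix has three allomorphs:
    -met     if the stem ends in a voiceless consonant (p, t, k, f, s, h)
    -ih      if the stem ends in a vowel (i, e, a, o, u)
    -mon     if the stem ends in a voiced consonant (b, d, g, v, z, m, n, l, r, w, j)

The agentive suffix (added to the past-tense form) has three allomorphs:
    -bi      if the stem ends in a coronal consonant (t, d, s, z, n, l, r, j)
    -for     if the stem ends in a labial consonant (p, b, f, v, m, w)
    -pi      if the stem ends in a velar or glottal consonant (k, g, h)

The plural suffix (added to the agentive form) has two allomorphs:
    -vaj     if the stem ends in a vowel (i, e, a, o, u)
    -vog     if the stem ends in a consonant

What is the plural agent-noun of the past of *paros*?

*paros* — final sound /s/ (a voiceless consonant) → -met → *parosmet*.
The final consonant of the past-tense form *parosmet* is /t/, which is coronal, so the agentive suffix is -bi, giving *parosmetbi*.
The final sound of the agentive form *parosmetbi* is /i/, which is a vowel, so the plural suffix is -vaj, giving *parosmetbivaj*.

parosmetbivaj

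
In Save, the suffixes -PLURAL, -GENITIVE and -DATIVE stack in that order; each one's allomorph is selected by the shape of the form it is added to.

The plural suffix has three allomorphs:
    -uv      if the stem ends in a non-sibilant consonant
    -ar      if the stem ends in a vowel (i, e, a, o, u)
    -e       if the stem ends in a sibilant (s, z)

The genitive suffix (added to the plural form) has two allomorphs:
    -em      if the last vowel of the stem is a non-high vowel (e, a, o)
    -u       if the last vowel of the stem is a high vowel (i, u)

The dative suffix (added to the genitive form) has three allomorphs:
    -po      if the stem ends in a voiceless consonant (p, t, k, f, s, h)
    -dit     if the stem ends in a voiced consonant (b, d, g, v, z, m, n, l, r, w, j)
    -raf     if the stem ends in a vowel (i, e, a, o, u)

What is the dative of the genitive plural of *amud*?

*amud*: final sound = /d/, a non-sibilant consonant → -uv → *amuduv*.
The last vowel of the plural form *amuduv* is /u/, which is a high vowel, so the genitive suffix is -u, giving *amuduvu*.
The final sound of the genitive form *amuduvu* is /u/, which is a vowel, so the dative suffix is -raf, giving *amuduvuraf*.

amuduvuraf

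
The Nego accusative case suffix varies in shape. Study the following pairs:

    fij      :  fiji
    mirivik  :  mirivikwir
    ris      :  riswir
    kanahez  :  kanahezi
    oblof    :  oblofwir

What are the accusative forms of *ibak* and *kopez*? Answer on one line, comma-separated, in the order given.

ibakwir, kopezi

Looking at the final consonant of each stem: -wir when the stem ends in a voiceless consonant (*mirivik*, *ris*, *oblof*); -i when the stem ends in a voiced consonant (*fij*, *kanahez*).
The final consonant of *ibak* is /k/, which is voiceless, so the suffix is -wir, giving *ibakwir*.
The final consonant of *kopez* is /z/, which is voiced, so the suffix is -i, giving *kopezi*.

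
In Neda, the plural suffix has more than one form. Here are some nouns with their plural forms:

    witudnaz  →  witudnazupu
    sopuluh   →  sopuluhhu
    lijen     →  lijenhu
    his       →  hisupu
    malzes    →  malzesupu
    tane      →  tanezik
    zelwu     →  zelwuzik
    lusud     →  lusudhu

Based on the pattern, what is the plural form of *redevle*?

redevlezik

Looking at the final sound of each stem: -upu when the stem ends in a sibilant (*witudnaz*, *his*, *malzes*); -hu when the stem ends in a non-sibilant consonant (*sopuluh*, *lijen*, *lusud*); -zik when the stem ends in a vowel (*tane*, *zelwu*).
The final sound of *redevle* is /e/, which is a vowel, so the suffix is -zik, giving *redevlezik*.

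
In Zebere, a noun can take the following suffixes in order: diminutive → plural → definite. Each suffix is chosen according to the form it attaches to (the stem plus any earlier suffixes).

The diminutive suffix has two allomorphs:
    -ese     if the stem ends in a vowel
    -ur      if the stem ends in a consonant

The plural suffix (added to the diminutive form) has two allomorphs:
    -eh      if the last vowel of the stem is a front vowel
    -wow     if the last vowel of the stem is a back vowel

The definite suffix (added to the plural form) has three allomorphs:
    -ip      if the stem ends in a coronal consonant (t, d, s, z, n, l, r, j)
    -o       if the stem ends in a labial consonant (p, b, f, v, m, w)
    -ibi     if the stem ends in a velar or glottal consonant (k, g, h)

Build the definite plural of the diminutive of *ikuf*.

*ikuf*: final sound = /f/, a consonant → -ur → *ikufur*.
The diminutive form *ikufur* — last vowel /u/ (a back vowel) → -wow → *ikufurwow*.
The plural form *ikufurwow*: final consonant = /w/, labial → -o → *ikufurwowo*.

ikufurwowo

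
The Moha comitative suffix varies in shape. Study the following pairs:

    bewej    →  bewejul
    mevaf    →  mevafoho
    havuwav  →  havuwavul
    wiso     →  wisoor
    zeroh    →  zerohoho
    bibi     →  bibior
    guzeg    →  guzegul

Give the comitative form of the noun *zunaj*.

The alternation tracks the final sound of the stem — -oho when the stem ends in a voiceless consonant (*mevaf*, *zeroh*); -ul when the stem ends in a voiced consonant (*bewej*, *havuwav*, *guzeg*); -or when the stem ends in a vowel (*wiso*, *bibi*).
Since the final sound of *zunaj* is /j/ (a voiced consonant), it takes -ul, giving *zunajul*.

zunajul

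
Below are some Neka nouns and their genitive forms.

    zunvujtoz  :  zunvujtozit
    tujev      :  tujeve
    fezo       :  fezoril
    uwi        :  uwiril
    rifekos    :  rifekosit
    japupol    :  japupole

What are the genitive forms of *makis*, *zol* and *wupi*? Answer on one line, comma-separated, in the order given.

makisit, zole, wupiril

The suffix is conditioned by the final sound: -it when the stem ends in a sibilant (*zunvujtoz*, *rifekos*); -e when the stem ends in a non-sibilant consonant (*tujev*, *japupol*); -ril when the stem ends in a vowel (*fezo*, *uwi*).
Since the final sound of *makis* is /s/ (a sibilant), it takes -it, giving *makisit*.
Since the final sound of *zol* is /l/ (a non-sibilant consonant), it takes -e, giving *zole*.
*wupi* — final sound /i/ (a vowel) → -ril → *wupiril*.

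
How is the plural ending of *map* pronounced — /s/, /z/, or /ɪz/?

/s/

The stem *map* ends in a voiceless non-sibilant consonant.
The plural suffix surfaces as /ɪz/ after sibilants, /s/ after other voiceless consonants, and /z/ after other voiced sounds.
So the plural -s on *map* is pronounced /s/.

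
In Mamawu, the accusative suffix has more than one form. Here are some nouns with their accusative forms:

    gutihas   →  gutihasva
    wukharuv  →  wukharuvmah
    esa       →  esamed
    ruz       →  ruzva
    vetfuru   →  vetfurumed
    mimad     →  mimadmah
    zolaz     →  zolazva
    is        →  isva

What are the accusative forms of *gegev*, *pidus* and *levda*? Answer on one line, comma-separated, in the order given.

The pattern is sibilance of the final sound: -va when the stem ends in a sibilant (*gutihas*, *ruz*, *zolaz*, *is*); -mah when the stem ends in a non-sibilant consonant (*wukharuv*, *mimad*); -med when the stem ends in a vowel (*esa*, *vetfuru*).
*gegev* — final sound /v/ (a non-sibilant consonant) → -mah → *gegevmah*.
*pidus*: final sound = /s/, a sibilant → -va → *pidusva*.
*levda* — final sound /a/ (a vowel) → -med → *levdamed*.

gegevmah, pidusva, levdamed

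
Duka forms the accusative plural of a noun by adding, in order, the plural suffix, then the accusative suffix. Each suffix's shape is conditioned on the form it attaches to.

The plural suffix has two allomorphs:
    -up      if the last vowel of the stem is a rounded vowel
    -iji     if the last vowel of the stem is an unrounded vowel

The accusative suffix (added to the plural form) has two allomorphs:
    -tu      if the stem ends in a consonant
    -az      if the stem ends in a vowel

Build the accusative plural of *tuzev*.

tuzevijiaz

Since the last vowel of *tuzev* is /e/ (an unrounded vowel), it takes -iji, giving *tuzeviji*.
Since the final sound of the plural form *tuzeviji* is /i/ (a vowel), it takes -az, giving *tuzevijiaz*.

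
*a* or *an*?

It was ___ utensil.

a

The indefinite article is chosen by the initial *sound* of the following word, not its spelling.
*utensil* begins with the sound /juː/ (u pronounced /juː/) — a consonant sound.
So the article is *a*: It was a utensil.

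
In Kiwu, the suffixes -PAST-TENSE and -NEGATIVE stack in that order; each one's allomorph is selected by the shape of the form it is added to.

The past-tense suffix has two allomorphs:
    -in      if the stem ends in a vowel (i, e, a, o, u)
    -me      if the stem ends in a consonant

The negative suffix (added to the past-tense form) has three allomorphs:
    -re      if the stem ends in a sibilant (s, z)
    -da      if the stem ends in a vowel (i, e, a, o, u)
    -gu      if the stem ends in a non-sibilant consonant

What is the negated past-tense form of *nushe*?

*nushe* — final sound /e/ (a vowel) → -in → *nushein*.
Since the final sound of the past-tense form *nushein* is /n/ (a non-sibilant consonant), it takes -gu, giving *nusheingu*.

nusheingu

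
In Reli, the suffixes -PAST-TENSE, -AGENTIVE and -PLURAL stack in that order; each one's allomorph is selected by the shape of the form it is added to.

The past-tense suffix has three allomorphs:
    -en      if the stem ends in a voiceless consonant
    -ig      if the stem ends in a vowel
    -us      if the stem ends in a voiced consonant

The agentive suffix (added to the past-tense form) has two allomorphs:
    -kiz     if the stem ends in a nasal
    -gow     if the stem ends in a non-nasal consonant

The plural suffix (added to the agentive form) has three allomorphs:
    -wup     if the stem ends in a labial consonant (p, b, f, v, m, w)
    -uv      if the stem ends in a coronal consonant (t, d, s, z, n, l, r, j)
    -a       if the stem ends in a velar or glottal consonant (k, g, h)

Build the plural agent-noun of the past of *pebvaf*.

*pebvaf* — final sound /f/ (a voiceless consonant) → -en → *pebvafen*.
Since the final consonant of the past-tense form *pebvafen* is /n/ (a nasal), it takes -kiz, giving *pebvafenkiz*.
The agentive form *pebvafenkiz* — final consonant /z/ (coronal) → -uv → *pebvafenkizuv*.

pebvafenkizuv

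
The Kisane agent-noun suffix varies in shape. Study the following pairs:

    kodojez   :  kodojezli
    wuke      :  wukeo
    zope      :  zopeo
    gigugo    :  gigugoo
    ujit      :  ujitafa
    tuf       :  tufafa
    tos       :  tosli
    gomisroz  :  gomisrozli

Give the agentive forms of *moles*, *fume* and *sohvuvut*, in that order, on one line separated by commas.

The alternation tracks the final sound of the stem — -li when the stem ends in a sibilant (*kodojez*, *tos*, *gomisroz*); -afa when the stem ends in a non-sibilant consonant (*ujit*, *tuf*); -o when the stem ends in a vowel (*wuke*, *zope*, *gigugo*).
The final sound of *moles* is /s/, which is a sibilant, so the suffix is -li, giving *molesli*.
*fume* — final sound /e/ (a vowel) → -o → *fumeo*.
The final sound of *sohvuvut* is /t/, which is a non-sibilant consonant, so the suffix is -afa, giving *sohvuvutafa*.

molesli, fumeo, sohvuvutafa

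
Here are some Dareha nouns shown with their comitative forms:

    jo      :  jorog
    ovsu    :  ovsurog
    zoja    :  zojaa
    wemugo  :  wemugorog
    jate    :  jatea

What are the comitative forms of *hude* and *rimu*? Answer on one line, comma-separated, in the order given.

hudea, rimurog

Looking at the last vowel of each stem: -rog when the last vowel of the stem is a rounded vowel (*jo*, *ovsu*, *wemugo*); -a when the last vowel of the stem is an unrounded vowel (*zoja*, *jate*).
*hude*: last vowel = /e/, an unrounded vowel → -a → *hudea*.
Since the last vowel of *rimu* is /u/ (a rounded vowel), it takes -rog, giving *rimurog*.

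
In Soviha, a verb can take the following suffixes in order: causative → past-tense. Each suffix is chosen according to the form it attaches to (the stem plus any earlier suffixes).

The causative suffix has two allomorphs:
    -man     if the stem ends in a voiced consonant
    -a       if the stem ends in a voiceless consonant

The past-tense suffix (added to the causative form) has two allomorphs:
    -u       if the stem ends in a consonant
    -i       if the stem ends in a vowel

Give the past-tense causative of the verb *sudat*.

sudatai

*sudat*: final consonant = /t/, voiceless → -a → *sudata*.
The final sound of the causative form *sudata* is /a/, which is a vowel, so the past-tense suffix is -i, giving *sudatai*.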